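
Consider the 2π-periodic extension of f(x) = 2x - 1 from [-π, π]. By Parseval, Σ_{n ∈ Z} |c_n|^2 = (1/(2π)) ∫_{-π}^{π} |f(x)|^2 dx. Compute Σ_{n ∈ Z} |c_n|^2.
Σ |c_n|^2 = 4π^2/3 + 1

Expand and integrate term by term over [-π, π]:
  ∫ (2x)^2 dx = 4·(2π^3/3); ∫ 2·2·(-1)·x dx = 0 (odd integrand); ∫ (-1)^2 dx = 1·2π.
So (1/(2π)) ∫_{-π}^{π} (2x - 1)^2 dx = 4π^2/3 + 1 = 4π^2/3 + 1.
Parseval ⇒ Σ |c_n|^2 = 4π^2/3 + 1.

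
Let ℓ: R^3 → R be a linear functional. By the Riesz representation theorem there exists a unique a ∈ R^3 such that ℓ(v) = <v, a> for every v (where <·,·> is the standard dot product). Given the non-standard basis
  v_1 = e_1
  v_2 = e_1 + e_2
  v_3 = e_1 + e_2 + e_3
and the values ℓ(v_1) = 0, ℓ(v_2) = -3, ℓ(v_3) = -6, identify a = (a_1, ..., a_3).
a = (0, -3, -3)

Write a = (a_1, ..., a_3) in the standard basis. For each basis vector v_i, ℓ(v_i) = <v_i, a> is a linear equation in the a_j's. Collect the n equations into a matrix system V a = ℓ, where row i of V is v_i (expressed in the standard basis). Since V is invertible (lower-triangular with 1s on the diagonal, up to permutation), solve by back-substitution:
  V =
[[1, 0, 0],
 [1, 1, 0],
 [1, 1, 1]]
  V a = (0, -3, -6)
Solving gives a = (0, -3, -3).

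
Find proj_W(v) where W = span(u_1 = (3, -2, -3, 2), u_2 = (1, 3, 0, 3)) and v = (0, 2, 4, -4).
proj_W(v) = (-1398/485, 624/485, 1314/485, -1128/485)

Set up U = [u_1 | ... | u_2] ∈ R^(4×2). The projector onto W = col(U) is P = U (U^T U)^(-1) U^T.
Compute U^T U =
  [26, 3]
  [3, 19],
and U^T v = (-24, -6).
Solve U^T U · c = U^T v for the coefficients: c = (-438/485, -84/485). The projection is proj_W(v) = U c.
Check: (v - proj_W(v)) · u_1 = 0  (should be 0).
Check: (v - proj_W(v)) · u_2 = 0  (should be 0).
Result: proj_W(v) = (-1398/485, 624/485, 1314/485, -1128/485).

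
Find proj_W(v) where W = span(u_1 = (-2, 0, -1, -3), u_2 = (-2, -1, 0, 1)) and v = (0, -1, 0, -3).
proj_W(v) = (-38/83, 37/83, -56/83, -205/83)

Set up U = [u_1 | ... | u_2] ∈ R^(4×2). The projector onto W = col(U) is P = U (U^T U)^(-1) U^T.
Compute U^T U =
  [14, 1]
  [1, 6],
and U^T v = (9, -2).
Solve U^T U · c = U^T v for the coefficients: c = (56/83, -37/83). The projection is proj_W(v) = U c.
Check: (v - proj_W(v)) · u_1 = 0  (should be 0).
Check: (v - proj_W(v)) · u_2 = 0  (should be 0).
Result: proj_W(v) = (-38/83, 37/83, -56/83, -205/83).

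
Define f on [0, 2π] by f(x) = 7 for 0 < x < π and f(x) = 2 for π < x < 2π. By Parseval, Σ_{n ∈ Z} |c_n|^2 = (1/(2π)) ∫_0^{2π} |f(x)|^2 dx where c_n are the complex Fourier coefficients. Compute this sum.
Σ |c_n|^2 = 53/2

Parseval equates the L^2 energy of f (normalised by 1/(2π)) with the ℓ^2 sum of its Fourier coefficients: (1/(2π)) ∫_0^{2π} |f|^2 = Σ |c_n|^2.
Compute the left side: (1/(2π)) [∫_0^π 7^2 dx + ∫_π^{2π} 2^2 dx] = (1/(2π)) · (49π + 4π) = (49 + 4)/2 = 53/2.
So Σ_{n ∈ Z} |c_n|^2 = 53/2.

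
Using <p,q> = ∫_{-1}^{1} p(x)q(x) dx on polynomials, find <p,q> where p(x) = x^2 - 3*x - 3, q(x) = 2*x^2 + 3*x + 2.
<p,q> = -298/15

Expand the product: p(x)·q(x) = 2*x^4 - 3*x^3 - 13*x^2 - 15*x - 6.
∫_{-1}^{1} of each monomial x^k gives [2/(k+1) if k even, 0 if k odd]. Integrating term-by-term (or equivalently evaluating the antiderivative F(x) = 2*x^5/5 - 3*x^4/4 - 13*x^3/3 - 15*x^2/2 - 6*x at the endpoints):
  F(1) − F(−1) = -1091/60 − (101/60) = -298/15.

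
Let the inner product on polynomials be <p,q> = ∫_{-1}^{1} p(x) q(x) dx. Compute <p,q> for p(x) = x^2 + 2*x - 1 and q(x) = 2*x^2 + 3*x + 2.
<p,q> = 4/5

Expand the product: p(x)·q(x) = 2*x^4 + 7*x^3 + 6*x^2 + x - 2.
∫_{-1}^{1} of each monomial x^k gives [2/(k+1) if k even, 0 if k odd]. Integrating term-by-term (or equivalently evaluating the antiderivative F(x) = 2*x^5/5 + 7*x^4/4 + 2*x^3 + x^2/2 - 2*x at the endpoints):
  F(1) − F(−1) = 53/20 − (37/20) = 4/5.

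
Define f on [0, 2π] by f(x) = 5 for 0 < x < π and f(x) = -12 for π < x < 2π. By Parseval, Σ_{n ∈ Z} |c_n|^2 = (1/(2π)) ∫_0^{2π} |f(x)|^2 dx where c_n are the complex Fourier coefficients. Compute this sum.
Σ |c_n|^2 = 169/2

Parseval equates the L^2 energy of f (normalised by 1/(2π)) with the ℓ^2 sum of its Fourier coefficients: (1/(2π)) ∫_0^{2π} |f|^2 = Σ |c_n|^2.
Compute the left side: (1/(2π)) [∫_0^π 5^2 dx + ∫_π^{2π} (-12)^2 dx] = (1/(2π)) · (25π + 144π) = (25 + 144)/2 = 169/2.
So Σ_{n ∈ Z} |c_n|^2 = 169/2.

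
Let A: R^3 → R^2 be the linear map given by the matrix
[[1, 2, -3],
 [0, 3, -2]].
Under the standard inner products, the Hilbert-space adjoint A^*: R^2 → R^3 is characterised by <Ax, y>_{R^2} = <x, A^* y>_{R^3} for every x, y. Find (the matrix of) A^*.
A^* = A^T =
[[1, 0],
 [2, 3],
 [-3, -2]]

For real matrices with standard dot products, the defining identity <Ax, y> = <x, A^* y> gives (Ax)^T y = x^T (A^*) y, i.e. x^T A^T y = x^T (A^*) y. Since this holds for all x, y, we must have A^* = A^T. Therefore
A^* =
[[1, 0],
 [2, 3],
 [-3, -2]].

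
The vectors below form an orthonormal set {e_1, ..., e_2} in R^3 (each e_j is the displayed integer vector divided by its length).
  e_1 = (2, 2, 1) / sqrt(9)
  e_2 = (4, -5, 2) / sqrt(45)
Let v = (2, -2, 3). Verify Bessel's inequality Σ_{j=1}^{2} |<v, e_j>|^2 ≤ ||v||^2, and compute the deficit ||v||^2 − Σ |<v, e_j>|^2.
Σ |<v, e_j>|^2 = 69/5; ||v||^2 = 17; deficit = 16/5

Write each e_j = u_j / sqrt(<u_j, u_j>) where u_j is the displayed integer vector. Then <v, e_j> = <v, u_j> / sqrt(<u_j, u_j>), so |<v, e_j>|^2 = <v, u_j>^2 / <u_j, u_j>.
Coefficients: <v, e_1> = 3/sqrt(9), <v, e_2> = 24/sqrt(45).
Square and sum: Σ |<v, e_j>|^2 = 69/5.
Compute ||v||^2 = v·v = 17.
Deficit = 17 − 69/5 = 16/5 ≥ 0, confirming Bessel's inequality. (The deficit equals ||v − Σ <v,e_j> e_j||^2, the squared distance from v to span{e_j}.)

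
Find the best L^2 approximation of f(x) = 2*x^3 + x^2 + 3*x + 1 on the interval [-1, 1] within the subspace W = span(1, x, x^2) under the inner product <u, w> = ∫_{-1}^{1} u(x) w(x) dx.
g(x) = x^2 + 21*x/5 + 1

The best approximation g ∈ W is the orthogonal projection of f onto W. Writing g = a_0 + a_1 x + a_2 x^2, the coefficients solve the normal equations G · a = b where
  G_{ij} = <φ_i, φ_j> and b_i = <f, φ_i>, with φ_0 = 1, φ_1 = x, φ_2 = x^2.
G =
  [2, 0, 2/3]
  [0, 2/3, 0]
  [2/3, 0, 2/5],
b = (8/3, 14/5, 16/15).
Solving gives a_0 = 1, a_1 = 21/5, a_2 = 1, so
  g(x) = x^2 + 21*x/5 + 1.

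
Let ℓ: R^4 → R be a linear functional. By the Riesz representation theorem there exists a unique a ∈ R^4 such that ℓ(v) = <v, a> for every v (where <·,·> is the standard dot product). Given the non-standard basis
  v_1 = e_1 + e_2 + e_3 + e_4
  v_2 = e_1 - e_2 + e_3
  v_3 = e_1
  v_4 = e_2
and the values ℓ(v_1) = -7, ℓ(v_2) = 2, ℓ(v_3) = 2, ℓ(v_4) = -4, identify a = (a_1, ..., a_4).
a = (2, -4, -4, -1)

Write a = (a_1, ..., a_4) in the standard basis. For each basis vector v_i, ℓ(v_i) = <v_i, a> is a linear equation in the a_j's. Collect the n equations into a matrix system V a = ℓ, where row i of V is v_i (expressed in the standard basis). Since V is invertible (lower-triangular with 1s on the diagonal, up to permutation), solve by back-substitution:
  V =
[[1, 1, 1, 1],
 [1, -1, 1, 0],
 [1, 0, 0, 0],
 [0, 1, 0, 0]]
  V a = (-7, 2, 2, -4)
Solving gives a = (2, -4, -4, -1).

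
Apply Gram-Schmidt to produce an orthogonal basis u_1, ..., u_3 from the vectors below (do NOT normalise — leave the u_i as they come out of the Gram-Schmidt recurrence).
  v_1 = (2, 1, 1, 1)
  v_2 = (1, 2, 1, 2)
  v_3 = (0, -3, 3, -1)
Orthogonal basis:
  u_1 = (2, 1, 1, 1)
  u_2 = (-1, 1, 0, 1)
  u_3 = (-22/21, -32/21, 22/7, 10/21)

Apply the Gram-Schmidt recurrence
  u_1 = v_1
  u_i = v_i − Σ_{j<i} ((v_i · u_j) / (u_j · u_j)) · u_j.

Step by step this gives:
  u_1 = (2, 1, 1, 1)
  u_2 = (-1, 1, 0, 1)
  u_3 = (-22/21, -32/21, 22/7, 10/21)

Orthogonality check:
  u_2 · u_1 = 0 (should be 0)
  u_3 · u_1 = 0 (should be 0)
  u_3 · u_2 = 0 (should be 0)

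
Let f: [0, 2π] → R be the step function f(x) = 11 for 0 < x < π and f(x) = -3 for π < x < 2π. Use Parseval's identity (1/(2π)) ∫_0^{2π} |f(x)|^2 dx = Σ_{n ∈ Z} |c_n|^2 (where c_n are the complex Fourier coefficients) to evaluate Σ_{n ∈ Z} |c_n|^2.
Σ |c_n|^2 = 65

Parseval equates the L^2 energy of f (normalised by 1/(2π)) with the ℓ^2 sum of its Fourier coefficients: (1/(2π)) ∫_0^{2π} |f|^2 = Σ |c_n|^2.
Compute the left side: (1/(2π)) [∫_0^π 11^2 dx + ∫_π^{2π} (-3)^2 dx] = (1/(2π)) · (121π + 9π) = (121 + 9)/2 = 65.
So Σ_{n ∈ Z} |c_n|^2 = 65.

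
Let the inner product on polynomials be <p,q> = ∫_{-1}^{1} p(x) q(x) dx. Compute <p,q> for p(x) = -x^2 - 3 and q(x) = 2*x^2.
<p,q> = -24/5

Expand the product: p(x)·q(x) = -2*x^4 - 6*x^2.
∫_{-1}^{1} of each monomial x^k gives [2/(k+1) if k even, 0 if k odd]. Integrating term-by-term (or equivalently evaluating the antiderivative F(x) = -2*x^5/5 - 2*x^3 at the endpoints):
  F(1) − F(−1) = -12/5 − (12/5) = -24/5.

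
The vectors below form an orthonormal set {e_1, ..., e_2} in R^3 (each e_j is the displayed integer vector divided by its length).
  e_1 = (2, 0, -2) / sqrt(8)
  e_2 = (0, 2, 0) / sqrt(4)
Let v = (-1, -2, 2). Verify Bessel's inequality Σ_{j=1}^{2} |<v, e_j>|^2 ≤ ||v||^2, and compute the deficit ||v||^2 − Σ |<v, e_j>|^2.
Σ |<v, e_j>|^2 = 17/2; ||v||^2 = 9; deficit = 1/2

Write each e_j = u_j / sqrt(<u_j, u_j>) where u_j is the displayed integer vector. Then <v, e_j> = <v, u_j> / sqrt(<u_j, u_j>), so |<v, e_j>|^2 = <v, u_j>^2 / <u_j, u_j>.
Coefficients: <v, e_1> = -6/sqrt(8), <v, e_2> = -4/sqrt(4).
Square and sum: Σ |<v, e_j>|^2 = 17/2.
Compute ||v||^2 = v·v = 9.
Deficit = 9 − 17/2 = 1/2 ≥ 0, confirming Bessel's inequality. (The deficit equals ||v − Σ <v,e_j> e_j||^2, the squared distance from v to span{e_j}.)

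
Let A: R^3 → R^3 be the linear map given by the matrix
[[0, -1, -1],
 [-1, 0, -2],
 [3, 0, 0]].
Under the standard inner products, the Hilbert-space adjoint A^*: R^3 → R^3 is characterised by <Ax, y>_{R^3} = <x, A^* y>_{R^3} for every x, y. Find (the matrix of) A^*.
A^* = A^T =
[[0, -1, 3],
 [-1, 0, 0],
 [-1, -2, 0]]

For real matrices with standard dot products, the defining identity <Ax, y> = <x, A^* y> gives (Ax)^T y = x^T (A^*) y, i.e. x^T A^T y = x^T (A^*) y. Since this holds for all x, y, we must have A^* = A^T. Therefore
A^* =
[[0, -1, 3],
 [-1, 0, 0],
 [-1, -2, 0]].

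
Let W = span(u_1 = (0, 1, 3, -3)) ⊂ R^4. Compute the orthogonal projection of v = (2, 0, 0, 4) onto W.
proj_W(v) = (0, -12/19, -36/19, 36/19)

Set up U = [u_1 | ... | u_1] ∈ R^(4×1). The projector onto W = col(U) is P = U (U^T U)^(-1) U^T.
Compute U^T U =
  [19],
and U^T v = (-12).
Solve U^T U · c = U^T v for the coefficients: c = (-12/19). The projection is proj_W(v) = U c.
Check: (v - proj_W(v)) · u_1 = 0  (should be 0).
Result: proj_W(v) = (0, -12/19, -36/19, 36/19).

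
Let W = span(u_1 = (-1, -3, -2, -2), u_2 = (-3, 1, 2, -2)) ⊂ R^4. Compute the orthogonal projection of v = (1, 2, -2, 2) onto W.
proj_W(v) = (17/9, 2/3, -2/9, 16/9)

Set up U = [u_1 | ... | u_2] ∈ R^(4×2). The projector onto W = col(U) is P = U (U^T U)^(-1) U^T.
Compute U^T U =
  [18, 0]
  [0, 18],
and U^T v = (-7, -9).
Solve U^T U · c = U^T v for the coefficients: c = (-7/18, -1/2). The projection is proj_W(v) = U c.
Check: (v - proj_W(v)) · u_1 = 0  (should be 0).
Check: (v - proj_W(v)) · u_2 = 0  (should be 0).
Result: proj_W(v) = (17/9, 2/3, -2/9, 16/9).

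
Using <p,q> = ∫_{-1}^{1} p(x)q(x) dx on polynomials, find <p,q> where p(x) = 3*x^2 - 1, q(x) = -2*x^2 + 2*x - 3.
<p,q> = -16/15

Expand the product: p(x)·q(x) = -6*x^4 + 6*x^3 - 7*x^2 - 2*x + 3.
∫_{-1}^{1} of each monomial x^k gives [2/(k+1) if k even, 0 if k odd]. Integrating term-by-term (or equivalently evaluating the antiderivative F(x) = -6*x^5/5 + 3*x^4/2 - 7*x^3/3 - x^2 + 3*x at the endpoints):
  F(1) − F(−1) = -1/30 − (31/30) = -16/15.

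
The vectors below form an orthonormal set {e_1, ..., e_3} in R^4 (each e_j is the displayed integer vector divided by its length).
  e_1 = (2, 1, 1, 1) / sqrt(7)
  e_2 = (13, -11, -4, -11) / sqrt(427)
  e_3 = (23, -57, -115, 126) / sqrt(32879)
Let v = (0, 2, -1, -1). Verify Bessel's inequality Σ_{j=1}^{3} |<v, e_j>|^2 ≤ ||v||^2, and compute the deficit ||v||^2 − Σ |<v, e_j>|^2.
Σ |<v, e_j>|^2 = 318/539; ||v||^2 = 6; deficit = 2916/539

Write each e_j = u_j / sqrt(<u_j, u_j>) where u_j is the displayed integer vector. Then <v, e_j> = <v, u_j> / sqrt(<u_j, u_j>), so |<v, e_j>|^2 = <v, u_j>^2 / <u_j, u_j>.
Coefficients: <v, e_1> = 0/sqrt(7), <v, e_2> = -7/sqrt(427), <v, e_3> = -125/sqrt(32879).
Square and sum: Σ |<v, e_j>|^2 = 318/539.
Compute ||v||^2 = v·v = 6.
Deficit = 6 − 318/539 = 2916/539 ≥ 0, confirming Bessel's inequality. (The deficit equals ||v − Σ <v,e_j> e_j||^2, the squared distance from v to span{e_j}.)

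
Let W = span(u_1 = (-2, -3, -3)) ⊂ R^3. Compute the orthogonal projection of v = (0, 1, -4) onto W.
proj_W(v) = (-9/11, -27/22, -27/22)

Set up U = [u_1 | ... | u_1] ∈ R^(3×1). The projector onto W = col(U) is P = U (U^T U)^(-1) U^T.
Compute U^T U =
  [22],
and U^T v = (9).
Solve U^T U · c = U^T v for the coefficients: c = (9/22). The projection is proj_W(v) = U c.
Check: (v - proj_W(v)) · u_1 = 0  (should be 0).
Result: proj_W(v) = (-9/11, -27/22, -27/22).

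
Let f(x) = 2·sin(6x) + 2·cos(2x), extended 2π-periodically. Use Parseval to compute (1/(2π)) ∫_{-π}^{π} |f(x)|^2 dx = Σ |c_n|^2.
Σ |c_n|^2 = 4

Expand |f|^2 and use orthogonality of {sin(nx), cos(mx)} on [-π, π]:
  ∫_{-π}^{π} sin(nx)^2 dx = π, ∫ cos(mx)^2 dx = π, and cross terms integrate to 0.
So ∫_{-π}^{π} f(x)^2 dx = 2^2 · π + 2^2 · π = (4 + 4)π.
Divide by 2π: (4 + 4)/2 = 4.
By Parseval, this equals Σ |c_n|^2.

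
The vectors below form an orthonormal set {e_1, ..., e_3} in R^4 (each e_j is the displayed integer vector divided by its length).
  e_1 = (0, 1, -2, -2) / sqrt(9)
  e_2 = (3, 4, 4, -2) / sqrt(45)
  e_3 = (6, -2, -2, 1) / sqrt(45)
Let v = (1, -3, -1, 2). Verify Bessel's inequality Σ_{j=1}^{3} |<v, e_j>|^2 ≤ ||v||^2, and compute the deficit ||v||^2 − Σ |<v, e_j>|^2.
Σ |<v, e_j>|^2 = 134/9; ||v||^2 = 15; deficit = 1/9

Write each e_j = u_j / sqrt(<u_j, u_j>) where u_j is the displayed integer vector. Then <v, e_j> = <v, u_j> / sqrt(<u_j, u_j>), so |<v, e_j>|^2 = <v, u_j>^2 / <u_j, u_j>.
Coefficients: <v, e_1> = -5/sqrt(9), <v, e_2> = -17/sqrt(45), <v, e_3> = 16/sqrt(45).
Square and sum: Σ |<v, e_j>|^2 = 134/9.
Compute ||v||^2 = v·v = 15.
Deficit = 15 − 134/9 = 1/9 ≥ 0, confirming Bessel's inequality. (The deficit equals ||v − Σ <v,e_j> e_j||^2, the squared distance from v to span{e_j}.)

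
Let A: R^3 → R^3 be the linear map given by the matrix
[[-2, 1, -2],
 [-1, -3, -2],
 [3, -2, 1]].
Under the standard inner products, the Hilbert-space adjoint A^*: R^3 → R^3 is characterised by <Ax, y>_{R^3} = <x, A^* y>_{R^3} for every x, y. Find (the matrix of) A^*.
A^* = A^T =
[[-2, -1, 3],
 [1, -3, -2],
 [-2, -2, 1]]

For real matrices with standard dot products, the defining identity <Ax, y> = <x, A^* y> gives (Ax)^T y = x^T (A^*) y, i.e. x^T A^T y = x^T (A^*) y. Since this holds for all x, y, we must have A^* = A^T. Therefore
A^* =
[[-2, -1, 3],
 [1, -3, -2],
 [-2, -2, 1]].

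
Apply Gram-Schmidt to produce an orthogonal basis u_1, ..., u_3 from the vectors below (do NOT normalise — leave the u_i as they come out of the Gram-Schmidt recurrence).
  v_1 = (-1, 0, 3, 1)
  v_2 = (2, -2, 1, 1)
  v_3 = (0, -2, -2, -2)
Orthogonal basis:
  u_1 = (-1, 0, 3, 1)
  u_2 = (24/11, -2, 5/11, 9/11)
  u_3 = (-56/53, -90/53, 6/53, -74/53)

Apply the Gram-Schmidt recurrence
  u_1 = v_1
  u_i = v_i − Σ_{j<i} ((v_i · u_j) / (u_j · u_j)) · u_j.

Step by step this gives:
  u_1 = (-1, 0, 3, 1)
  u_2 = (24/11, -2, 5/11, 9/11)
  u_3 = (-56/53, -90/53, 6/53, -74/53)

Orthogonality check:
  u_2 · u_1 = 0 (should be 0)
  u_3 · u_1 = 0 (should be 0)
  u_3 · u_2 = 0 (should be 0)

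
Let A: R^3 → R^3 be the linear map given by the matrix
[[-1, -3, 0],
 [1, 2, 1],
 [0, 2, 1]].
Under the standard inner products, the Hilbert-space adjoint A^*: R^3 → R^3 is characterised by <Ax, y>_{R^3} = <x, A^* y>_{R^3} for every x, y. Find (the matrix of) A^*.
A^* = A^T =
[[-1, 1, 0],
 [-3, 2, 2],
 [0, 1, 1]]

For real matrices with standard dot products, the defining identity <Ax, y> = <x, A^* y> gives (Ax)^T y = x^T (A^*) y, i.e. x^T A^T y = x^T (A^*) y. Since this holds for all x, y, we must have A^* = A^T. Therefore
A^* =
[[-1, 1, 0],
 [-3, 2, 2],
 [0, 1, 1]].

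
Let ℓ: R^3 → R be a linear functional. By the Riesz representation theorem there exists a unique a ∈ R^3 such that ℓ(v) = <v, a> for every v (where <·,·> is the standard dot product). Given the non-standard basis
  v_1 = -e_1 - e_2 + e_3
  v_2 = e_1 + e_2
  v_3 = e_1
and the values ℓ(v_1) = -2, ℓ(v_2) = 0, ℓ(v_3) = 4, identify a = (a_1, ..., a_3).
a = (4, -4, -2)

Write a = (a_1, ..., a_3) in the standard basis. For each basis vector v_i, ℓ(v_i) = <v_i, a> is a linear equation in the a_j's. Collect the n equations into a matrix system V a = ℓ, where row i of V is v_i (expressed in the standard basis). Since V is invertible (lower-triangular with 1s on the diagonal, up to permutation), solve by back-substitution:
  V =
[[-1, -1, 1],
 [1, 1, 0],
 [1, 0, 0]]
  V a = (-2, 0, 4)
Solving gives a = (4, -4, -2).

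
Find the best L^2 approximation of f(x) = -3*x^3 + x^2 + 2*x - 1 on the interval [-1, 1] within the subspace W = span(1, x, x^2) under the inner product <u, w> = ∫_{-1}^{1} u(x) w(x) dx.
g(x) = x^2 + x/5 - 1

The best approximation g ∈ W is the orthogonal projection of f onto W. Writing g = a_0 + a_1 x + a_2 x^2, the coefficients solve the normal equations G · a = b where
  G_{ij} = <φ_i, φ_j> and b_i = <f, φ_i>, with φ_0 = 1, φ_1 = x, φ_2 = x^2.
G =
  [2, 0, 2/3]
  [0, 2/3, 0]
  [2/3, 0, 2/5],
b = (-4/3, 2/15, -4/15).
Solving gives a_0 = -1, a_1 = 1/5, a_2 = 1, so
  g(x) = x^2 + x/5 - 1.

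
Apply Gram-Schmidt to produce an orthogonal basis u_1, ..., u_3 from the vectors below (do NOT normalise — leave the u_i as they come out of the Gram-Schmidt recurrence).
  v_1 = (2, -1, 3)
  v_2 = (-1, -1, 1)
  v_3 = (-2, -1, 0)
Orthogonal basis:
  u_1 = (2, -1, 3)
  u_2 = (-9/7, -6/7, 4/7)
  u_3 = (1/19, -5/38, -3/38)

Apply the Gram-Schmidt recurrence
  u_1 = v_1
  u_i = v_i − Σ_{j<i} ((v_i · u_j) / (u_j · u_j)) · u_j.

Step by step this gives:
  u_1 = (2, -1, 3)
  u_2 = (-9/7, -6/7, 4/7)
  u_3 = (1/19, -5/38, -3/38)

Orthogonality check:
  u_2 · u_1 = 0 (should be 0)
  u_3 · u_1 = 0 (should be 0)
  u_3 · u_2 = 0 (should be 0)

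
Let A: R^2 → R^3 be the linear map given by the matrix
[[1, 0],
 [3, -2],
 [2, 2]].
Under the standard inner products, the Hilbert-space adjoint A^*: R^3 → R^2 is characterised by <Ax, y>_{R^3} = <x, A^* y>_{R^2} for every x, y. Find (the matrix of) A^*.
A^* = A^T =
[[1, 3, 2],
 [0, -2, 2]]

For real matrices with standard dot products, the defining identity <Ax, y> = <x, A^* y> gives (Ax)^T y = x^T (A^*) y, i.e. x^T A^T y = x^T (A^*) y. Since this holds for all x, y, we must have A^* = A^T. Therefore
A^* =
[[1, 3, 2],
 [0, -2, 2]].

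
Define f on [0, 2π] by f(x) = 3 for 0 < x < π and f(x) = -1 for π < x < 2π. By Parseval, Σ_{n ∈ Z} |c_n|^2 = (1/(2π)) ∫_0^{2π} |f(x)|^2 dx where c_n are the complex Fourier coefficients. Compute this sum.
Σ |c_n|^2 = 5

Parseval equates the L^2 energy of f (normalised by 1/(2π)) with the ℓ^2 sum of its Fourier coefficients: (1/(2π)) ∫_0^{2π} |f|^2 = Σ |c_n|^2.
Compute the left side: (1/(2π)) [∫_0^π 3^2 dx + ∫_π^{2π} (-1)^2 dx] = (1/(2π)) · (9π + 1π) = (9 + 1)/2 = 5.
So Σ_{n ∈ Z} |c_n|^2 = 5.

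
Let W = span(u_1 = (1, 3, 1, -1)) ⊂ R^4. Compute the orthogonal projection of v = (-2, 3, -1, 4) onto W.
proj_W(v) = (1/6, 1/2, 1/6, -1/6)

Set up U = [u_1 | ... | u_1] ∈ R^(4×1). The projector onto W = col(U) is P = U (U^T U)^(-1) U^T.
Compute U^T U =
  [12],
and U^T v = (2).
Solve U^T U · c = U^T v for the coefficients: c = (1/6). The projection is proj_W(v) = U c.
Check: (v - proj_W(v)) · u_1 = 0  (should be 0).
Result: proj_W(v) = (1/6, 1/2, 1/6, -1/6).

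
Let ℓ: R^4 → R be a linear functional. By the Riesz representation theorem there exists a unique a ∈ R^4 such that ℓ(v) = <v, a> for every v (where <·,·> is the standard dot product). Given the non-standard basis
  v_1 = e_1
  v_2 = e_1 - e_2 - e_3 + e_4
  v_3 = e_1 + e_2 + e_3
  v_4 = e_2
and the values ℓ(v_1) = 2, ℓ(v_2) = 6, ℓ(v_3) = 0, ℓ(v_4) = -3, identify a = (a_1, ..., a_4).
a = (2, -3, 1, 2)

Write a = (a_1, ..., a_4) in the standard basis. For each basis vector v_i, ℓ(v_i) = <v_i, a> is a linear equation in the a_j's. Collect the n equations into a matrix system V a = ℓ, where row i of V is v_i (expressed in the standard basis). Since V is invertible (lower-triangular with 1s on the diagonal, up to permutation), solve by back-substitution:
  V =
[[1, 0, 0, 0],
 [1, -1, -1, 1],
 [1, 1, 1, 0],
 [0, 1, 0, 0]]
  V a = (2, 6, 0, -3)
Solving gives a = (2, -3, 1, 2).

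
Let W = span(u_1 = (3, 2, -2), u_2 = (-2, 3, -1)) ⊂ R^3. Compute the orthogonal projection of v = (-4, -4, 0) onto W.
proj_W(v) = (-380/117, -314/117, 22/9)

Set up U = [u_1 | ... | u_2] ∈ R^(3×2). The projector onto W = col(U) is P = U (U^T U)^(-1) U^T.
Compute U^T U =
  [17, 2]
  [2, 14],
and U^T v = (-20, -4).
Solve U^T U · c = U^T v for the coefficients: c = (-136/117, -14/117). The projection is proj_W(v) = U c.
Check: (v - proj_W(v)) · u_1 = 0  (should be 0).
Check: (v - proj_W(v)) · u_2 = 0  (should be 0).
Result: proj_W(v) = (-380/117, -314/117, 22/9).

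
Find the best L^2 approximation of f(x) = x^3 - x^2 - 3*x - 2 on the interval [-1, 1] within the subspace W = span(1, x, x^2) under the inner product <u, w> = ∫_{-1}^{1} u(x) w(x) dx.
g(x) = -x^2 - 12*x/5 - 2

The best approximation g ∈ W is the orthogonal projection of f onto W. Writing g = a_0 + a_1 x + a_2 x^2, the coefficients solve the normal equations G · a = b where
  G_{ij} = <φ_i, φ_j> and b_i = <f, φ_i>, with φ_0 = 1, φ_1 = x, φ_2 = x^2.
G =
  [2, 0, 2/3]
  [0, 2/3, 0]
  [2/3, 0, 2/5],
b = (-14/3, -8/5, -26/15).
Solving gives a_0 = -2, a_1 = -12/5, a_2 = -1, so
  g(x) = -x^2 - 12*x/5 - 2.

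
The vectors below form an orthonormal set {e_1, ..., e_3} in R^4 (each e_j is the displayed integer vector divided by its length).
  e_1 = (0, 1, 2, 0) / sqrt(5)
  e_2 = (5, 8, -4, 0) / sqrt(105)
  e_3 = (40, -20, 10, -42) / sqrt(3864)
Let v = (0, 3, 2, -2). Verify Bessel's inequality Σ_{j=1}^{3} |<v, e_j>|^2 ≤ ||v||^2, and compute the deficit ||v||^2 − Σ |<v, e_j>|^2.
Σ |<v, e_j>|^2 = 293/23; ||v||^2 = 17; deficit = 98/23

Write each e_j = u_j / sqrt(<u_j, u_j>) where u_j is the displayed integer vector. Then <v, e_j> = <v, u_j> / sqrt(<u_j, u_j>), so |<v, e_j>|^2 = <v, u_j>^2 / <u_j, u_j>.
Coefficients: <v, e_1> = 7/sqrt(5), <v, e_2> = 16/sqrt(105), <v, e_3> = 44/sqrt(3864).
Square and sum: Σ |<v, e_j>|^2 = 293/23.
Compute ||v||^2 = v·v = 17.
Deficit = 17 − 293/23 = 98/23 ≥ 0, confirming Bessel's inequality. (The deficit equals ||v − Σ <v,e_j> e_j||^2, the squared distance from v to span{e_j}.)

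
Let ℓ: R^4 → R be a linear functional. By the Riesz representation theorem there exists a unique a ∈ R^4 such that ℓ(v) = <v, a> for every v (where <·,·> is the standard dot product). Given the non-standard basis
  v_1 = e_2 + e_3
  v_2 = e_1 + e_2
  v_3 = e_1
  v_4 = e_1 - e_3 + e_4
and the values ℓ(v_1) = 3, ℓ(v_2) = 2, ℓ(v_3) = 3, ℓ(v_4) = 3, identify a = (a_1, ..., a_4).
a = (3, -1, 4, 4)

Write a = (a_1, ..., a_4) in the standard basis. For each basis vector v_i, ℓ(v_i) = <v_i, a> is a linear equation in the a_j's. Collect the n equations into a matrix system V a = ℓ, where row i of V is v_i (expressed in the standard basis). Since V is invertible (lower-triangular with 1s on the diagonal, up to permutation), solve by back-substitution:
  V =
[[0, 1, 1, 0],
 [1, 1, 0, 0],
 [1, 0, 0, 0],
 [1, 0, -1, 1]]
  V a = (3, 2, 3, 3)
Solving gives a = (3, -1, 4, 4).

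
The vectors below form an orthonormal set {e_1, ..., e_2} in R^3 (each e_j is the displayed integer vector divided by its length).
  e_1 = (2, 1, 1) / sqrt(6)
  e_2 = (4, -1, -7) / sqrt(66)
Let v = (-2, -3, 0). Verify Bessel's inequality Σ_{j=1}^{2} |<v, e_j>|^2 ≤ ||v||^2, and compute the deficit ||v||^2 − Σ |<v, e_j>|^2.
Σ |<v, e_j>|^2 = 94/11; ||v||^2 = 13; deficit = 49/11

Write each e_j = u_j / sqrt(<u_j, u_j>) where u_j is the displayed integer vector. Then <v, e_j> = <v, u_j> / sqrt(<u_j, u_j>), so |<v, e_j>|^2 = <v, u_j>^2 / <u_j, u_j>.
Coefficients: <v, e_1> = -7/sqrt(6), <v, e_2> = -5/sqrt(66).
Square and sum: Σ |<v, e_j>|^2 = 94/11.
Compute ||v||^2 = v·v = 13.
Deficit = 13 − 94/11 = 49/11 ≥ 0, confirming Bessel's inequality. (The deficit equals ||v − Σ <v,e_j> e_j||^2, the squared distance from v to span{e_j}.)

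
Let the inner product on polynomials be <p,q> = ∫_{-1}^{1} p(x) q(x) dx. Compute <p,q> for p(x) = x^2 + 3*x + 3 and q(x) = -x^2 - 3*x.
<p,q> = -42/5

Expand the product: p(x)·q(x) = -x^4 - 6*x^3 - 12*x^2 - 9*x.
∫_{-1}^{1} of each monomial x^k gives [2/(k+1) if k even, 0 if k odd]. Integrating term-by-term (or equivalently evaluating the antiderivative F(x) = -x^5/5 - 3*x^4/2 - 4*x^3 - 9*x^2/2 at the endpoints):
  F(1) − F(−1) = -51/5 − (-9/5) = -42/5.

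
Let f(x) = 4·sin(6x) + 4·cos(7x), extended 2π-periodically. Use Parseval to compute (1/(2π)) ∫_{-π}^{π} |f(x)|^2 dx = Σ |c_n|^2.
Σ |c_n|^2 = 16

Expand |f|^2 and use orthogonality of {sin(nx), cos(mx)} on [-π, π]:
  ∫_{-π}^{π} sin(nx)^2 dx = π, ∫ cos(mx)^2 dx = π, and cross terms integrate to 0.
So ∫_{-π}^{π} f(x)^2 dx = 4^2 · π + 4^2 · π = (16 + 16)π.
Divide by 2π: (16 + 16)/2 = 16.
By Parseval, this equals Σ |c_n|^2.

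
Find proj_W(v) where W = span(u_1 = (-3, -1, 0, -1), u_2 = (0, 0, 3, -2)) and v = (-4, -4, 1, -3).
proj_W(v) = (-687/139, -229/139, 183/139, -351/139)

Set up U = [u_1 | ... | u_2] ∈ R^(4×2). The projector onto W = col(U) is P = U (U^T U)^(-1) U^T.
Compute U^T U =
  [11, 2]
  [2, 13],
and U^T v = (19, 9).
Solve U^T U · c = U^T v for the coefficients: c = (229/139, 61/139). The projection is proj_W(v) = U c.
Check: (v - proj_W(v)) · u_1 = 0  (should be 0).
Check: (v - proj_W(v)) · u_2 = 0  (should be 0).
Result: proj_W(v) = (-687/139, -229/139, 183/139, -351/139).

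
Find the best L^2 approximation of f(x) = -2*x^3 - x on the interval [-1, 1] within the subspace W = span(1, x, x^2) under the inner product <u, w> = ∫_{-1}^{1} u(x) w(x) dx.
g(x) = -11*x/5

The best approximation g ∈ W is the orthogonal projection of f onto W. Writing g = a_0 + a_1 x + a_2 x^2, the coefficients solve the normal equations G · a = b where
  G_{ij} = <φ_i, φ_j> and b_i = <f, φ_i>, with φ_0 = 1, φ_1 = x, φ_2 = x^2.
G =
  [2, 0, 2/3]
  [0, 2/3, 0]
  [2/3, 0, 2/5],
b = (0, -22/15, 0).
Solving gives a_0 = 0, a_1 = -11/5, a_2 = 0, so
  g(x) = -11*x/5.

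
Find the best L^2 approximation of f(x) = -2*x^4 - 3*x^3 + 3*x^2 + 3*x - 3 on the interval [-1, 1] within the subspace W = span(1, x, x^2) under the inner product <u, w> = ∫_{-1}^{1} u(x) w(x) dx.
g(x) = 9*x^2/7 + 6*x/5 - 99/35

The best approximation g ∈ W is the orthogonal projection of f onto W. Writing g = a_0 + a_1 x + a_2 x^2, the coefficients solve the normal equations G · a = b where
  G_{ij} = <φ_i, φ_j> and b_i = <f, φ_i>, with φ_0 = 1, φ_1 = x, φ_2 = x^2.
G =
  [2, 0, 2/3]
  [0, 2/3, 0]
  [2/3, 0, 2/5],
b = (-24/5, 4/5, -48/35).
Solving gives a_0 = -99/35, a_1 = 6/5, a_2 = 9/7, so
  g(x) = 9*x^2/7 + 6*x/5 - 99/35.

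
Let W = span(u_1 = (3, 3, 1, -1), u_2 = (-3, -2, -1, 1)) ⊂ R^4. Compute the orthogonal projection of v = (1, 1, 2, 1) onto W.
proj_W(v) = (12/11, 1, 4/11, -4/11)

Set up U = [u_1 | ... | u_2] ∈ R^(4×2). The projector onto W = col(U) is P = U (U^T U)^(-1) U^T.
Compute U^T U =
  [20, -17]
  [-17, 15],
and U^T v = (7, -6).
Solve U^T U · c = U^T v for the coefficients: c = (3/11, -1/11). The projection is proj_W(v) = U c.
Check: (v - proj_W(v)) · u_1 = 0  (should be 0).
Check: (v - proj_W(v)) · u_2 = 0  (should be 0).
Result: proj_W(v) = (12/11, 1, 4/11, -4/11).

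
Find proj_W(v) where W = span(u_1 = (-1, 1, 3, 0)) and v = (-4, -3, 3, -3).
proj_W(v) = (-10/11, 10/11, 30/11, 0)

Set up U = [u_1 | ... | u_1] ∈ R^(4×1). The projector onto W = col(U) is P = U (U^T U)^(-1) U^T.
Compute U^T U =
  [11],
and U^T v = (10).
Solve U^T U · c = U^T v for the coefficients: c = (10/11). The projection is proj_W(v) = U c.
Check: (v - proj_W(v)) · u_1 = 0  (should be 0).
Result: proj_W(v) = (-10/11, 10/11, 30/11, 0).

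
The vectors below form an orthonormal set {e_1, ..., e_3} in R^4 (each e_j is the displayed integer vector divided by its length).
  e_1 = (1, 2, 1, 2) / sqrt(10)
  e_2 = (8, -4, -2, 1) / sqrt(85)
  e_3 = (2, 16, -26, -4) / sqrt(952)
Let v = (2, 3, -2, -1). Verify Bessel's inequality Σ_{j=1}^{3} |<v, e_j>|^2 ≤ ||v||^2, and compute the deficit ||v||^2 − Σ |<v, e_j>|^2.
Σ |<v, e_j>|^2 = 101/7; ||v||^2 = 18; deficit = 25/7

Write each e_j = u_j / sqrt(<u_j, u_j>) where u_j is the displayed integer vector. Then <v, e_j> = <v, u_j> / sqrt(<u_j, u_j>), so |<v, e_j>|^2 = <v, u_j>^2 / <u_j, u_j>.
Coefficients: <v, e_1> = 4/sqrt(10), <v, e_2> = 7/sqrt(85), <v, e_3> = 108/sqrt(952).
Square and sum: Σ |<v, e_j>|^2 = 101/7.
Compute ||v||^2 = v·v = 18.
Deficit = 18 − 101/7 = 25/7 ≥ 0, confirming Bessel's inequality. (The deficit equals ||v − Σ <v,e_j> e_j||^2, the squared distance from v to span{e_j}.)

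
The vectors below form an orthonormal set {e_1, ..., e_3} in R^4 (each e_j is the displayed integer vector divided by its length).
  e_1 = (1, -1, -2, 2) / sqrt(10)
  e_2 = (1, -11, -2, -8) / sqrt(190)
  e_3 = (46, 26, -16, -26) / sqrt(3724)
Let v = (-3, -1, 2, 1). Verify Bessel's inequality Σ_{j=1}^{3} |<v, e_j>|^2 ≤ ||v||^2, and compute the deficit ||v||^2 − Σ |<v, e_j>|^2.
Σ |<v, e_j>|^2 = 731/49; ||v||^2 = 15; deficit = 4/49

Write each e_j = u_j / sqrt(<u_j, u_j>) where u_j is the displayed integer vector. Then <v, e_j> = <v, u_j> / sqrt(<u_j, u_j>), so |<v, e_j>|^2 = <v, u_j>^2 / <u_j, u_j>.
Coefficients: <v, e_1> = -4/sqrt(10), <v, e_2> = -4/sqrt(190), <v, e_3> = -222/sqrt(3724).
Square and sum: Σ |<v, e_j>|^2 = 731/49.
Compute ||v||^2 = v·v = 15.
Deficit = 15 − 731/49 = 4/49 ≥ 0, confirming Bessel's inequality. (The deficit equals ||v − Σ <v,e_j> e_j||^2, the squared distance from v to span{e_j}.)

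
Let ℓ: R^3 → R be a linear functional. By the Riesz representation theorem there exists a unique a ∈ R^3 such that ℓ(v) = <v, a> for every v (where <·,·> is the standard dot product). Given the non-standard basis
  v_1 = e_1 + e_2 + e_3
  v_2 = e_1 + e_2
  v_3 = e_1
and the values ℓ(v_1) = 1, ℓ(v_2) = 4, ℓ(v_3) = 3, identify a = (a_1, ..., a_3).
a = (3, 1, -3)

Write a = (a_1, ..., a_3) in the standard basis. For each basis vector v_i, ℓ(v_i) = <v_i, a> is a linear equation in the a_j's. Collect the n equations into a matrix system V a = ℓ, where row i of V is v_i (expressed in the standard basis). Since V is invertible (lower-triangular with 1s on the diagonal, up to permutation), solve by back-substitution:
  V =
[[1, 1, 1],
 [1, 1, 0],
 [1, 0, 0]]
  V a = (1, 4, 3)
Solving gives a = (3, 1, -3).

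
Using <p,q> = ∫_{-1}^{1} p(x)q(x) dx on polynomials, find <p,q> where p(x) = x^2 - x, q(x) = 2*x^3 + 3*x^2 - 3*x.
<p,q> = 12/5

Expand the product: p(x)·q(x) = 2*x^5 + x^4 - 6*x^3 + 3*x^2.
∫_{-1}^{1} of each monomial x^k gives [2/(k+1) if k even, 0 if k odd]. Integrating term-by-term (or equivalently evaluating the antiderivative F(x) = x^6/3 + x^5/5 - 3*x^4/2 + x^3 at the endpoints):
  F(1) − F(−1) = 1/30 − (-71/30) = 12/5.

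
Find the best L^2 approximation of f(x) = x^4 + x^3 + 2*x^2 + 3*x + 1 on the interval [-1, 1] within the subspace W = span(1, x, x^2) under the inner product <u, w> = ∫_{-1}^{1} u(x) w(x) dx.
g(x) = 20*x^2/7 + 18*x/5 + 32/35

The best approximation g ∈ W is the orthogonal projection of f onto W. Writing g = a_0 + a_1 x + a_2 x^2, the coefficients solve the normal equations G · a = b where
  G_{ij} = <φ_i, φ_j> and b_i = <f, φ_i>, with φ_0 = 1, φ_1 = x, φ_2 = x^2.
G =
  [2, 0, 2/3]
  [0, 2/3, 0]
  [2/3, 0, 2/5],
b = (56/15, 12/5, 184/105).
Solving gives a_0 = 32/35, a_1 = 18/5, a_2 = 20/7, so
  g(x) = 20*x^2/7 + 18*x/5 + 32/35.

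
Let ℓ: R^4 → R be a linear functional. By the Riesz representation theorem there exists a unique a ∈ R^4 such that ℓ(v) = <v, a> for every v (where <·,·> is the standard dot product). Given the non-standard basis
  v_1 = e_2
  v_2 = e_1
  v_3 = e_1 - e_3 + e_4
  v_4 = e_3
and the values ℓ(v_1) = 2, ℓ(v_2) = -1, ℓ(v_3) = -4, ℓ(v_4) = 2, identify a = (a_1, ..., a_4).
a = (-1, 2, 2, -1)

Write a = (a_1, ..., a_4) in the standard basis. For each basis vector v_i, ℓ(v_i) = <v_i, a> is a linear equation in the a_j's. Collect the n equations into a matrix system V a = ℓ, where row i of V is v_i (expressed in the standard basis). Since V is invertible (lower-triangular with 1s on the diagonal, up to permutation), solve by back-substitution:
  V =
[[0, 1, 0, 0],
 [1, 0, 0, 0],
 [1, 0, -1, 1],
 [0, 0, 1, 0]]
  V a = (2, -1, -4, 2)
Solving gives a = (-1, 2, 2, -1).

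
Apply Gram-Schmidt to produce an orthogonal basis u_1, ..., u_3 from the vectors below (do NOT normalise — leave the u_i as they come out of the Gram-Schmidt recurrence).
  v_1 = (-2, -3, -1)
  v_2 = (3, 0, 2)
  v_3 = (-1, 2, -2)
Orthogonal basis:
  u_1 = (-2, -3, -1)
  u_2 = (13/7, -12/7, 10/7)
  u_3 = (30/59, -5/59, -45/59)

Apply the Gram-Schmidt recurrence
  u_1 = v_1
  u_i = v_i − Σ_{j<i} ((v_i · u_j) / (u_j · u_j)) · u_j.

Step by step this gives:
  u_1 = (-2, -3, -1)
  u_2 = (13/7, -12/7, 10/7)
  u_3 = (30/59, -5/59, -45/59)

Orthogonality check:
  u_2 · u_1 = 0 (should be 0)
  u_3 · u_1 = 0 (should be 0)
  u_3 · u_2 = 0 (should be 0)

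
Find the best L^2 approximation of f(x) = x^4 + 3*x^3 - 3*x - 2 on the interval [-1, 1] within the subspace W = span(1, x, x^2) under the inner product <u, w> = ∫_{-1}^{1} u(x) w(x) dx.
g(x) = 6*x^2/7 - 6*x/5 - 73/35

The best approximation g ∈ W is the orthogonal projection of f onto W. Writing g = a_0 + a_1 x + a_2 x^2, the coefficients solve the normal equations G · a = b where
  G_{ij} = <φ_i, φ_j> and b_i = <f, φ_i>, with φ_0 = 1, φ_1 = x, φ_2 = x^2.
G =
  [2, 0, 2/3]
  [0, 2/3, 0]
  [2/3, 0, 2/5],
b = (-18/5, -4/5, -22/21).
Solving gives a_0 = -73/35, a_1 = -6/5, a_2 = 6/7, so
  g(x) = 6*x^2/7 - 6*x/5 - 73/35.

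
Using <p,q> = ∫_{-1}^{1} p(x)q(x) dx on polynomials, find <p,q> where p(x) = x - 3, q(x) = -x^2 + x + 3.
<p,q> = -46/3

Expand the product: p(x)·q(x) = -x^3 + 4*x^2 - 9.
∫_{-1}^{1} of each monomial x^k gives [2/(k+1) if k even, 0 if k odd]. Integrating term-by-term (or equivalently evaluating the antiderivative F(x) = -x^4/4 + 4*x^3/3 - 9*x at the endpoints):
  F(1) − F(−1) = -95/12 − (89/12) = -46/3.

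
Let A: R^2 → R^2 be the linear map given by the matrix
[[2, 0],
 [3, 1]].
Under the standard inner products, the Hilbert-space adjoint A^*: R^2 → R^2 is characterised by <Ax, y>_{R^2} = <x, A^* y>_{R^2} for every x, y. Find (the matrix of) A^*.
A^* = A^T =
[[2, 3],
 [0, 1]]

For real matrices with standard dot products, the defining identity <Ax, y> = <x, A^* y> gives (Ax)^T y = x^T (A^*) y, i.e. x^T A^T y = x^T (A^*) y. Since this holds for all x, y, we must have A^* = A^T. Therefore
A^* =
[[2, 3],
 [0, 1]].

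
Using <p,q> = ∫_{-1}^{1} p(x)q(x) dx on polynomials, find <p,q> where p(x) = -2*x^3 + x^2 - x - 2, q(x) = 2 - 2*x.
<p,q> = -56/15

Expand the product: p(x)·q(x) = 4*x^4 - 6*x^3 + 4*x^2 + 2*x - 4.
∫_{-1}^{1} of each monomial x^k gives [2/(k+1) if k even, 0 if k odd]. Integrating term-by-term (or equivalently evaluating the antiderivative F(x) = 4*x^5/5 - 3*x^4/2 + 4*x^3/3 + x^2 - 4*x at the endpoints):
  F(1) − F(−1) = -71/30 − (41/30) = -56/15.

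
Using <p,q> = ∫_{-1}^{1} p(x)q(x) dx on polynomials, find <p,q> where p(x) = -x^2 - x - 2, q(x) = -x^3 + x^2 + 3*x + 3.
<p,q> = -52/3

Expand the product: p(x)·q(x) = x^5 - 2*x^3 - 8*x^2 - 9*x - 6.
∫_{-1}^{1} of each monomial x^k gives [2/(k+1) if k even, 0 if k odd]. Integrating term-by-term (or equivalently evaluating the antiderivative F(x) = x^6/6 - x^4/2 - 8*x^3/3 - 9*x^2/2 - 6*x at the endpoints):
  F(1) − F(−1) = -27/2 − (23/6) = -52/3.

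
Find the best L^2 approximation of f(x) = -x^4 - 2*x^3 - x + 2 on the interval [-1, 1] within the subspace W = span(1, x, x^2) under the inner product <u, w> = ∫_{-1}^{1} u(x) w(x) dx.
g(x) = -6*x^2/7 - 11*x/5 + 73/35

The best approximation g ∈ W is the orthogonal projection of f onto W. Writing g = a_0 + a_1 x + a_2 x^2, the coefficients solve the normal equations G · a = b where
  G_{ij} = <φ_i, φ_j> and b_i = <f, φ_i>, with φ_0 = 1, φ_1 = x, φ_2 = x^2.
G =
  [2, 0, 2/3]
  [0, 2/3, 0]
  [2/3, 0, 2/5],
b = (18/5, -22/15, 22/21).
Solving gives a_0 = 73/35, a_1 = -11/5, a_2 = -6/7, so
  g(x) = -6*x^2/7 - 11*x/5 + 73/35.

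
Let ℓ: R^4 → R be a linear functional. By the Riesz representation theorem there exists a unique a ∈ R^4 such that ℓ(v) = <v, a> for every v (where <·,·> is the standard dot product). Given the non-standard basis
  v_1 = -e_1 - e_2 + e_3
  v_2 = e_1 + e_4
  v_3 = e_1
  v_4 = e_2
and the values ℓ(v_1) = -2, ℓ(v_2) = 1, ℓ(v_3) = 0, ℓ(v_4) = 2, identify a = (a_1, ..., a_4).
a = (0, 2, 0, 1)

Write a = (a_1, ..., a_4) in the standard basis. For each basis vector v_i, ℓ(v_i) = <v_i, a> is a linear equation in the a_j's. Collect the n equations into a matrix system V a = ℓ, where row i of V is v_i (expressed in the standard basis). Since V is invertible (lower-triangular with 1s on the diagonal, up to permutation), solve by back-substitution:
  V =
[[-1, -1, 1, 0],
 [1, 0, 0, 1],
 [1, 0, 0, 0],
 [0, 1, 0, 0]]
  V a = (-2, 1, 0, 2)
Solving gives a = (0, 2, 0, 1).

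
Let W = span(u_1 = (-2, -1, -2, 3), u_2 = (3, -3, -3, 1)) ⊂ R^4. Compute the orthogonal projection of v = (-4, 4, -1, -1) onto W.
proj_W(v) = (-93/26, 57/26, 45/26, 1/2)

Set up U = [u_1 | ... | u_2] ∈ R^(4×2). The projector onto W = col(U) is P = U (U^T U)^(-1) U^T.
Compute U^T U =
  [18, 6]
  [6, 28],
and U^T v = (3, -22).
Solve U^T U · c = U^T v for the coefficients: c = (6/13, -23/26). The projection is proj_W(v) = U c.
Check: (v - proj_W(v)) · u_1 = 0  (should be 0).
Check: (v - proj_W(v)) · u_2 = 0  (should be 0).
Result: proj_W(v) = (-93/26, 57/26, 45/26, 1/2).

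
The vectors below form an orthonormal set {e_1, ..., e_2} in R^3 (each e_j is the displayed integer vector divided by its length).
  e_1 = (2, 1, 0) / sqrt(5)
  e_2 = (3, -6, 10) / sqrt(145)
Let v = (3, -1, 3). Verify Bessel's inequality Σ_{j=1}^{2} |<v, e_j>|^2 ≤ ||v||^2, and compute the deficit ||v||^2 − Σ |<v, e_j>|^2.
Σ |<v, e_j>|^2 = 550/29; ||v||^2 = 19; deficit = 1/29

Write each e_j = u_j / sqrt(<u_j, u_j>) where u_j is the displayed integer vector. Then <v, e_j> = <v, u_j> / sqrt(<u_j, u_j>), so |<v, e_j>|^2 = <v, u_j>^2 / <u_j, u_j>.
Coefficients: <v, e_1> = 5/sqrt(5), <v, e_2> = 45/sqrt(145).
Square and sum: Σ |<v, e_j>|^2 = 550/29.
Compute ||v||^2 = v·v = 19.
Deficit = 19 − 550/29 = 1/29 ≥ 0, confirming Bessel's inequality. (The deficit equals ||v − Σ <v,e_j> e_j||^2, the squared distance from v to span{e_j}.)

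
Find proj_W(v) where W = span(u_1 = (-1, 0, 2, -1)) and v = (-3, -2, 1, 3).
proj_W(v) = (-1/3, 0, 2/3, -1/3)

Set up U = [u_1 | ... | u_1] ∈ R^(4×1). The projector onto W = col(U) is P = U (U^T U)^(-1) U^T.
Compute U^T U =
  [6],
and U^T v = (2).
Solve U^T U · c = U^T v for the coefficients: c = (1/3). The projection is proj_W(v) = U c.
Check: (v - proj_W(v)) · u_1 = 0  (should be 0).
Result: proj_W(v) = (-1/3, 0, 2/3, -1/3).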